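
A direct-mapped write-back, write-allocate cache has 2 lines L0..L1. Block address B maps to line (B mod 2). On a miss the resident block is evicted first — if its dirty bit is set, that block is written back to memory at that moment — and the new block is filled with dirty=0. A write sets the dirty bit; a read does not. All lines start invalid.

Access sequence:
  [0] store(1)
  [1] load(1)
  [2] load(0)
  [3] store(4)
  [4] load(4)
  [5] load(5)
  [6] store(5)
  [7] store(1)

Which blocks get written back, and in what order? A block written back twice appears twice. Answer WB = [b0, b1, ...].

WB = [1, 5]

0: W B1 → L1 miss [D]
1: R B1 → L1 hit [D]
2: R B0 → L0 miss [-]
3: W B4 → L0 miss [D]
4: R B4 → L0 hit [D]
5: R B5 → L1 miss wb→B1 [-]
6: W B5 → L1 hit [D]
7: W B1 → L1 miss wb→B5 [D]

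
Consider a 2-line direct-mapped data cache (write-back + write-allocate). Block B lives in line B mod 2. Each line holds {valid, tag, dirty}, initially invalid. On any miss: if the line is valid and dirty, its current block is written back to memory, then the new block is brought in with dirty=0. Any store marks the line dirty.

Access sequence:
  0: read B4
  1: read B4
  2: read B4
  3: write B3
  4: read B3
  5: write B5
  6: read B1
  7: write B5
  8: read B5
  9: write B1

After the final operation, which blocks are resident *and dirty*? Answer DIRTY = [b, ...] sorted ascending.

  0 | R B4 → L0 miss [-]
  1 | R B4 → L0 hit [-]
  2 | R B4 → L0 hit [-]
  3 | W B3 → L1 miss [D]
  4 | R B3 → L1 hit [D]
  5 | W B5 → L1 miss wb→B3 [D]
  6 | R B1 → L1 miss wb→B5 [-]
  7 | W B5 → L1 miss [D]
  8 | R B5 → L1 hit [D]
  9 | W B1 → L1 miss wb→B5 [D]

DIRTY = [1]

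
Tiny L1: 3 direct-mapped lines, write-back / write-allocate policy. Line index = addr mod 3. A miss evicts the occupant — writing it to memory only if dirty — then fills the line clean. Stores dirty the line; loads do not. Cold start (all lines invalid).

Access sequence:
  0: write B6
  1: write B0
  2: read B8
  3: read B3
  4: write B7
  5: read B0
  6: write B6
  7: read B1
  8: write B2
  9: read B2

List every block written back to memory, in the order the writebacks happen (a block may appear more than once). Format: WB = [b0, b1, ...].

WB = [6, 0, 7]

  0 | W B6 → L0 miss [D]
  1 | W B0 → L0 miss wb→B6 [D]
  2 | R B8 → L2 miss [-]
  3 | R B3 → L0 miss wb→B0 [-]
  4 | W B7 → L1 miss [D]
  5 | R B0 → L0 miss [-]
  6 | W B6 → L0 miss [D]
  7 | R B1 → L1 miss wb→B7 [-]
  8 | W B2 → L2 miss [D]
  9 | R B2 → L2 hit [D]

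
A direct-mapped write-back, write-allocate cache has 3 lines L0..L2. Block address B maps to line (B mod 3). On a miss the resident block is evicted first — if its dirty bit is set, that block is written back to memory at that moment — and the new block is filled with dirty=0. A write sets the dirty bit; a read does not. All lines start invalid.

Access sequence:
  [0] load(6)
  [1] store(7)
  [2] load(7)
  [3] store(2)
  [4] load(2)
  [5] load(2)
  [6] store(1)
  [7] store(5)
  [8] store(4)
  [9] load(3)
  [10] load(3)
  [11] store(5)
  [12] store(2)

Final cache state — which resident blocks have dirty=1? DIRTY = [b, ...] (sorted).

DIRTY = [2, 4]

0: R B6 → L0 miss [-]
1: W B7 → L1 miss [D]
2: R B7 → L1 hit [D]
3: W B2 → L2 miss [D]
4: R B2 → L2 hit [D]
5: R B2 → L2 hit [D]
6: W B1 → L1 miss wb→B7 [D]
7: W B5 → L2 miss wb→B2 [D]
8: W B4 → L1 miss wb→B1 [D]
9: R B3 → L0 miss [-]
10: R B3 → L0 hit [-]
11: W B5 → L2 hit [D]
12: W B2 → L2 miss wb→B5 [D]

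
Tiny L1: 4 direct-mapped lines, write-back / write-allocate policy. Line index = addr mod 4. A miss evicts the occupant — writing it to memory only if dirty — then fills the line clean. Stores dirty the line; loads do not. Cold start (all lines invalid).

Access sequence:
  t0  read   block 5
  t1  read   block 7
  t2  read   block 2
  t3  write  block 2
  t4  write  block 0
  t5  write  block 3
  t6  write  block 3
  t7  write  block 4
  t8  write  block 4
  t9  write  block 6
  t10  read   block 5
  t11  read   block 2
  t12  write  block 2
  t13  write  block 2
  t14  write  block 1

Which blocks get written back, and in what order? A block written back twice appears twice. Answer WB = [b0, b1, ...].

WB = [0, 2, 6]

  0 | R B5 → L1 miss [-]
  1 | R B7 → L3 miss [-]
  2 | R B2 → L2 miss [-]
  3 | W B2 → L2 hit [D]
  4 | W B0 → L0 miss [D]
  5 | W B3 → L3 miss [D]
  6 | W B3 → L3 hit [D]
  7 | W B4 → L0 miss wb→B0 [D]
  8 | W B4 → L0 hit [D]
  9 | W B6 → L2 miss wb→B2 [D]
  10 | R B5 → L1 hit [-]
  11 | R B2 → L2 miss wb→B6 [-]
  12 | W B2 → L2 hit [D]
  13 | W B2 → L2 hit [D]
  14 | W B1 → L1 miss [D]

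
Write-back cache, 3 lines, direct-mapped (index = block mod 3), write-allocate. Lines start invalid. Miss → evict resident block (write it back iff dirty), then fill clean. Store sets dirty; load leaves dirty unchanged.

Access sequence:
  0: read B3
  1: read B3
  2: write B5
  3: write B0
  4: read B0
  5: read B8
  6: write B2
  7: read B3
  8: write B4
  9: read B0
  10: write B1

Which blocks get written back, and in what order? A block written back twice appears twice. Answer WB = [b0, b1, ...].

0: R B3 → L0 miss [-]
1: R B3 → L0 hit [-]
2: W B5 → L2 miss [D]
3: W B0 → L0 miss [D]
4: R B0 → L0 hit [D]
5: R B8 → L2 miss wb→B5 [-]
6: W B2 → L2 miss [D]
7: R B3 → L0 miss wb→B0 [-]
8: W B4 → L1 miss [D]
9: R B0 → L0 miss [-]
10: W B1 → L1 miss wb→B4 [D]

WB = [5, 0, 4]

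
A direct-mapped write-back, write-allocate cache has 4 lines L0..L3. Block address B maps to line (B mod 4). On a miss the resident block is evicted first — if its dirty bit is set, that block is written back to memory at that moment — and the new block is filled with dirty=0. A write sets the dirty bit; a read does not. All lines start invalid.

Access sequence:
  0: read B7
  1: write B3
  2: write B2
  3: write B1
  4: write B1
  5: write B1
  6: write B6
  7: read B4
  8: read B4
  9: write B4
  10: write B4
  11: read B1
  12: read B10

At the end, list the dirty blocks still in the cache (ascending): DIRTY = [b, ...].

0: R B7 → L3 miss [-]
1: W B3 → L3 miss [D]
2: W B2 → L2 miss [D]
3: W B1 → L1 miss [D]
4: W B1 → L1 hit [D]
5: W B1 → L1 hit [D]
6: W B6 → L2 miss wb→B2 [D]
7: R B4 → L0 miss [-]
8: R B4 → L0 hit [-]
9: W B4 → L0 hit [D]
10: W B4 → L0 hit [D]
11: R B1 → L1 hit [D]
12: R B10 → L2 miss wb→B6 [-]

DIRTY = [1, 3, 4]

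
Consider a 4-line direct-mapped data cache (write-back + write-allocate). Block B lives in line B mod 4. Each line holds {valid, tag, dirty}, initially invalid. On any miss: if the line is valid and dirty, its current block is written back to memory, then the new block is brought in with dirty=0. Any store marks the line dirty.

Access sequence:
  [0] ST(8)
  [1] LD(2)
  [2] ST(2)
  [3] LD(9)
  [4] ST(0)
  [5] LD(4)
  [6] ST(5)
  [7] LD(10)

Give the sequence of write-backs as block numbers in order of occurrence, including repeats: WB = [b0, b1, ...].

  0 | W B8 → L0 miss [D]
  1 | R B2 → L2 miss [-]
  2 | W B2 → L2 hit [D]
  3 | R B9 → L1 miss [-]
  4 | W B0 → L0 miss wb→B8 [D]
  5 | R B4 → L0 miss wb→B0 [-]
  6 | W B5 → L1 miss [D]
  7 | R B10 → L2 miss wb→B2 [-]

WB = [8, 0, 2]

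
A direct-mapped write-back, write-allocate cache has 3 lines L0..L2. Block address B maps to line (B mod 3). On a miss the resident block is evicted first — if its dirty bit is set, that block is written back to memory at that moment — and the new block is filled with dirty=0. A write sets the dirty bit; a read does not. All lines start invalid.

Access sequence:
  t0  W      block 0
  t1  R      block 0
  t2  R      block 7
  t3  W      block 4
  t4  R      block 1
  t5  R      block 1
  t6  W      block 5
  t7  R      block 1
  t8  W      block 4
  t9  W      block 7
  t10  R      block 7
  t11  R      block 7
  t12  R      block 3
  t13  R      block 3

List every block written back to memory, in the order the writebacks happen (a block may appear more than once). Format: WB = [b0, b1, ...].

0: W B0 → L0 miss [D]
1: R B0 → L0 hit [D]
2: R B7 → L1 miss [-]
3: W B4 → L1 miss [D]
4: R B1 → L1 miss wb→B4 [-]
5: R B1 → L1 hit [-]
6: W B5 → L2 miss [D]
7: R B1 → L1 hit [-]
8: W B4 → L1 miss [D]
9: W B7 → L1 miss wb→B4 [D]
10: R B7 → L1 hit [D]
11: R B7 → L1 hit [D]
12: R B3 → L0 miss wb→B0 [-]
13: R B3 → L0 hit [-]

WB = [4, 4, 0]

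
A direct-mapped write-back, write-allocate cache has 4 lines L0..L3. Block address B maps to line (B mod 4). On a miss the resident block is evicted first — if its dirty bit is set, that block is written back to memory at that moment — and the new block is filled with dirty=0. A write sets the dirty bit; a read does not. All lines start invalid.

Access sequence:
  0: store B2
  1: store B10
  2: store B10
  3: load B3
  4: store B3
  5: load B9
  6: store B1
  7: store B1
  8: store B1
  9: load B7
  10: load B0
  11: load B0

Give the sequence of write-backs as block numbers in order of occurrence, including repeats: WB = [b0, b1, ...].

WB = [2, 3]

  0 | W B2 → L2 miss [D]
  1 | W B10 → L2 miss wb→B2 [D]
  2 | W B10 → L2 hit [D]
  3 | R B3 → L3 miss [-]
  4 | W B3 → L3 hit [D]
  5 | R B9 → L1 miss [-]
  6 | W B1 → L1 miss [D]
  7 | W B1 → L1 hit [D]
  8 | W B1 → L1 hit [D]
  9 | R B7 → L3 miss wb→B3 [-]
  10 | R B0 → L0 miss [-]
  11 | R B0 → L0 hit [-]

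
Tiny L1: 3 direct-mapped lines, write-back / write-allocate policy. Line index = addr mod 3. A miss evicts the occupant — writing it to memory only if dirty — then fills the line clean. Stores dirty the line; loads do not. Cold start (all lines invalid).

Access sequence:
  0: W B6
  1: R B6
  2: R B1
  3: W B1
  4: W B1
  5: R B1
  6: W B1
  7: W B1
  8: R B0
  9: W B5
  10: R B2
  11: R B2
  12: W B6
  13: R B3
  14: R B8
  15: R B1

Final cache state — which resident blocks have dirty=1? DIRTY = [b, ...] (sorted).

0: W B6 -> L0 miss  d=D]
1: R B6 -> L0 hit  d=D]
2: R B1 -> L1 miss  d=-]
3: W B1 -> L1 hit  d=D]
4: W B1 -> L1 hit  d=D]
5: R B1 -> L1 hit  d=D]
6: W B1 -> L1 hit  d=D]
7: W B1 -> L1 hit  d=D]
8: R B0 -> L0 miss wb->B6  d=-]
9: W B5 -> L2 miss  d=D]
10: R B2 -> L2 miss wb->B5  d=-]
11: R B2 -> L2 hit  d=-]
12: W B6 -> L0 miss  d=D]
13: R B3 -> L0 miss wb->B6  d=-]
14: R B8 -> L2 miss  d=-]
15: R B1 -> L1 hit  d=D]

DIRTY = [1]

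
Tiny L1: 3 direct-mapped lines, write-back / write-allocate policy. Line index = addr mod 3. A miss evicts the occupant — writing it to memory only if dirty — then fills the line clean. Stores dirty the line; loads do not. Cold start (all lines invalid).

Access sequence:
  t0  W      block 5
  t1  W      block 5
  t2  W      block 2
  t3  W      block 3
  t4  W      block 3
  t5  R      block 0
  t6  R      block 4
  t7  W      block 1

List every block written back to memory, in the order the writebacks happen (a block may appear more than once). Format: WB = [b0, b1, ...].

0: W B5 -> L2 miss  d=D]
1: W B5 -> L2 hit  d=D]
2: W B2 -> L2 miss wb->B5  d=D]
3: W B3 -> L0 miss  d=D]
4: W B3 -> L0 hit  d=D]
5: R B0 -> L0 miss wb->B3  d=-]
6: R B4 -> L1 miss  d=-]
7: W B1 -> L1 miss  d=D]

WB = [5, 3]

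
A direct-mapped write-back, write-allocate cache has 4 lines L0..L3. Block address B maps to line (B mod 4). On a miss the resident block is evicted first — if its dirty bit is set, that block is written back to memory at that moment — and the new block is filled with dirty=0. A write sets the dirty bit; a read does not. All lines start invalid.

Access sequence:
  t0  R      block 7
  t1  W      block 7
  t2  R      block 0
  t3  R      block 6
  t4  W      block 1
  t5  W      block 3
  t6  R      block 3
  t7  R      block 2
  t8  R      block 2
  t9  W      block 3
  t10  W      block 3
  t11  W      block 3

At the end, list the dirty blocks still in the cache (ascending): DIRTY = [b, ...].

DIRTY = [1, 3]

0: R B7 -> L3 miss  d=-]
1: W B7 -> L3 hit  d=D]
2: R B0 -> L0 miss  d=-]
3: R B6 -> L2 miss  d=-]
4: W B1 -> L1 miss  d=D]
5: W B3 -> L3 miss wb->B7  d=D]
6: R B3 -> L3 hit  d=D]
7: R B2 -> L2 miss  d=-]
8: R B2 -> L2 hit  d=-]
9: W B3 -> L3 hit  d=D]
10: W B3 -> L3 hit  d=D]
11: W B3 -> L3 hit  d=D]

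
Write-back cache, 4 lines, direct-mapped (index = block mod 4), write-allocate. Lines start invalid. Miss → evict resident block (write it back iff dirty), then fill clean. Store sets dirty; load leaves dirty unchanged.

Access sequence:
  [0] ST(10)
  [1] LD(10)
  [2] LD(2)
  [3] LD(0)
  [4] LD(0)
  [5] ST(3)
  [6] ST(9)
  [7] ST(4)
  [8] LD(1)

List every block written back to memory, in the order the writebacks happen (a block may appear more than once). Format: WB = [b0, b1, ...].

  0 | W B10 → L2 miss [D]
  1 | R B10 → L2 hit [D]
  2 | R B2 → L2 miss wb→B10 [-]
  3 | R B0 → L0 miss [-]
  4 | R B0 → L0 hit [-]
  5 | W B3 → L3 miss [D]
  6 | W B9 → L1 miss [D]
  7 | W B4 → L0 miss [D]
  8 | R B1 → L1 miss wb→B9 [-]

WB = [10, 9]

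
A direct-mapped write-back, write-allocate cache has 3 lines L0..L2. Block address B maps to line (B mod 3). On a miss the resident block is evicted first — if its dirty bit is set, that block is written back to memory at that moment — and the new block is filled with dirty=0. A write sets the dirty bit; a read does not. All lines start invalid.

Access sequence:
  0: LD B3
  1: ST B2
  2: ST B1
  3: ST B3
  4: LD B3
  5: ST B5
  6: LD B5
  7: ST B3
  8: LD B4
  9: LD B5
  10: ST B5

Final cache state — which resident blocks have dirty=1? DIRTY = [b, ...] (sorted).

  0 | R B3 → L0 miss [-]
  1 | W B2 → L2 miss [D]
  2 | W B1 → L1 miss [D]
  3 | W B3 → L0 hit [D]
  4 | R B3 → L0 hit [D]
  5 | W B5 → L2 miss wb→B2 [D]
  6 | R B5 → L2 hit [D]
  7 | W B3 → L0 hit [D]
  8 | R B4 → L1 miss wb→B1 [-]
  9 | R B5 → L2 hit [D]
  10 | W B5 → L2 hit [D]

DIRTY = [3, 5]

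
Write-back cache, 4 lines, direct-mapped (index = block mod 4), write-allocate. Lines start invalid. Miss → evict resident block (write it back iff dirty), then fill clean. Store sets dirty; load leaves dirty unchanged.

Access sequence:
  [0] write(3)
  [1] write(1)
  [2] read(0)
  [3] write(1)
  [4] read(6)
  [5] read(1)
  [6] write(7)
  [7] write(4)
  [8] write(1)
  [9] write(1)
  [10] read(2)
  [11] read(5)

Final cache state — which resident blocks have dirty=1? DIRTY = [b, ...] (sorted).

DIRTY = [4, 7]

0: W B3 -> L3 miss  d=D]
1: W B1 -> L1 miss  d=D]
2: R B0 -> L0 miss  d=-]
3: W B1 -> L1 hit  d=D]
4: R B6 -> L2 miss  d=-]
5: R B1 -> L1 hit  d=D]
6: W B7 -> L3 miss wb->B3  d=D]
7: W B4 -> L0 miss  d=D]
8: W B1 -> L1 hit  d=D]
9: W B1 -> L1 hit  d=D]
10: R B2 -> L2 miss  d=-]
11: R B5 -> L1 miss wb->B1  d=-]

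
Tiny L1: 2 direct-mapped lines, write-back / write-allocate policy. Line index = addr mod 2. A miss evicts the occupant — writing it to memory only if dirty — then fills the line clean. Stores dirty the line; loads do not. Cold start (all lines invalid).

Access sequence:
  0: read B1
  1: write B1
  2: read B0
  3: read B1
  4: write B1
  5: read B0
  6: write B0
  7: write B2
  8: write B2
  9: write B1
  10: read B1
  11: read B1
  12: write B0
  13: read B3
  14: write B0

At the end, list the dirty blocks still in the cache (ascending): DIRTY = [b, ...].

DIRTY = [0]

  0 | R B1 → L1 miss [-]
  1 | W B1 → L1 hit [D]
  2 | R B0 → L0 miss [-]
  3 | R B1 → L1 hit [D]
  4 | W B1 → L1 hit [D]
  5 | R B0 → L0 hit [-]
  6 | W B0 → L0 hit [D]
  7 | W B2 → L0 miss wb→B0 [D]
  8 | W B2 → L0 hit [D]
  9 | W B1 → L1 hit [D]
  10 | R B1 → L1 hit [D]
  11 | R B1 → L1 hit [D]
  12 | W B0 → L0 miss wb→B2 [D]
  13 | R B3 → L1 miss wb→B1 [-]
  14 | W B0 → L0 hit [D]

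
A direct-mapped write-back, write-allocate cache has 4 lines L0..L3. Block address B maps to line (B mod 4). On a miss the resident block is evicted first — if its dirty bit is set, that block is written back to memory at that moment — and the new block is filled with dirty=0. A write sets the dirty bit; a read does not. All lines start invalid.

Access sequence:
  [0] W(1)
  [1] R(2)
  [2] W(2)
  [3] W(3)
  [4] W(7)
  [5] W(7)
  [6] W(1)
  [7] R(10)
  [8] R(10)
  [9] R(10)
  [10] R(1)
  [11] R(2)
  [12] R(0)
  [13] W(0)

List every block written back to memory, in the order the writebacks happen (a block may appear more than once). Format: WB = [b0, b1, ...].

0: W B1 -> L1 miss  d=D]
1: R B2 -> L2 miss  d=-]
2: W B2 -> L2 hit  d=D]
3: W B3 -> L3 miss  d=D]
4: W B7 -> L3 miss wb->B3  d=D]
5: W B7 -> L3 hit  d=D]
6: W B1 -> L1 hit  d=D]
7: R B10 -> L2 miss wb->B2  d=-]
8: R B10 -> L2 hit  d=-]
9: R B10 -> L2 hit  d=-]
10: R B1 -> L1 hit  d=D]
11: R B2 -> L2 miss  d=-]
12: R B0 -> L0 miss  d=-]
13: W B0 -> L0 hit  d=D]

WB = [3, 2]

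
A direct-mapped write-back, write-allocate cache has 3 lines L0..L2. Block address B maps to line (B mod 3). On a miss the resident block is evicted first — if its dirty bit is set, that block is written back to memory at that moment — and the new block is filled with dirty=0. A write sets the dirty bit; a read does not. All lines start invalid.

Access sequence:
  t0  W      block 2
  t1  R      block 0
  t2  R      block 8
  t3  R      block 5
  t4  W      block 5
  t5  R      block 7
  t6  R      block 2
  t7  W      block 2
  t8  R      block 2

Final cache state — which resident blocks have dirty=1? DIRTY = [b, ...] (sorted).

0: W B2 -> L2 miss  d=D]
1: R B0 -> L0 miss  d=-]
2: R B8 -> L2 miss wb->B2  d=-]
3: R B5 -> L2 miss  d=-]
4: W B5 -> L2 hit  d=D]
5: R B7 -> L1 miss  d=-]
6: R B2 -> L2 miss wb->B5  d=-]
7: W B2 -> L2 hit  d=D]
8: R B2 -> L2 hit  d=D]

DIRTY = [2]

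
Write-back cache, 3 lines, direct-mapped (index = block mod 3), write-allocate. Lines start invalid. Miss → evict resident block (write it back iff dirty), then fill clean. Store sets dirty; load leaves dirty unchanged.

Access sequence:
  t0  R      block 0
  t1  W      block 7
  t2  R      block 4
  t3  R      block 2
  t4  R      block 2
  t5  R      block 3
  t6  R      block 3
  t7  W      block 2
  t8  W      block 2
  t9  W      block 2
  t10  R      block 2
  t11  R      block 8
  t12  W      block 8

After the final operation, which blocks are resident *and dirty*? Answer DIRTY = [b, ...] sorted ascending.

0: R B0 -> L0 miss  d=-]
1: W B7 -> L1 miss  d=D]
2: R B4 -> L1 miss wb->B7  d=-]
3: R B2 -> L2 miss  d=-]
4: R B2 -> L2 hit  d=-]
5: R B3 -> L0 miss  d=-]
6: R B3 -> L0 hit  d=-]
7: W B2 -> L2 hit  d=D]
8: W B2 -> L2 hit  d=D]
9: W B2 -> L2 hit  d=D]
10: R B2 -> L2 hit  d=D]
11: R B8 -> L2 miss wb->B2  d=-]
12: W B8 -> L2 hit  d=D]

DIRTY = [8]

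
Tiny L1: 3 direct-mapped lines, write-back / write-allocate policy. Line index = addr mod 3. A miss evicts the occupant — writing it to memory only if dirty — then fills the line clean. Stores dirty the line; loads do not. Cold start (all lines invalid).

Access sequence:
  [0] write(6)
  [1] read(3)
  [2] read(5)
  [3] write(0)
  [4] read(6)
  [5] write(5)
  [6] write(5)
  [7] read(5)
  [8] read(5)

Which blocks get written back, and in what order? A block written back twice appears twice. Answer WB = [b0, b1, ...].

  0 | W B6 → L0 miss [D]
  1 | R B3 → L0 miss wb→B6 [-]
  2 | R B5 → L2 miss [-]
  3 | W B0 → L0 miss [D]
  4 | R B6 → L0 miss wb→B0 [-]
  5 | W B5 → L2 hit [D]
  6 | W B5 → L2 hit [D]
  7 | R B5 → L2 hit [D]
  8 | R B5 → L2 hit [D]

WB = [6, 0]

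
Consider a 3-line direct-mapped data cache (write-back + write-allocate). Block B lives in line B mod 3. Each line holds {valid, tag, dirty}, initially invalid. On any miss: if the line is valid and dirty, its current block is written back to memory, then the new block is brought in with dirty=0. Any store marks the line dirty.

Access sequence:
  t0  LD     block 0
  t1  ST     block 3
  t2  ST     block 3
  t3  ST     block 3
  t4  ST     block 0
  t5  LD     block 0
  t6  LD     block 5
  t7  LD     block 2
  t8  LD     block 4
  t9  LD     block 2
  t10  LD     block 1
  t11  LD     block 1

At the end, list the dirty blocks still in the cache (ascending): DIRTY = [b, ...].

DIRTY = [0]

0: R B0 -> L0 miss  d=-]
1: W B3 -> L0 miss  d=D]
2: W B3 -> L0 hit  d=D]
3: W B3 -> L0 hit  d=D]
4: W B0 -> L0 miss wb->B3  d=D]
5: R B0 -> L0 hit  d=D]
6: R B5 -> L2 miss  d=-]
7: R B2 -> L2 miss  d=-]
8: R B4 -> L1 miss  d=-]
9: R B2 -> L2 hit  d=-]
10: R B1 -> L1 miss  d=-]
11: R B1 -> L1 hit  d=-]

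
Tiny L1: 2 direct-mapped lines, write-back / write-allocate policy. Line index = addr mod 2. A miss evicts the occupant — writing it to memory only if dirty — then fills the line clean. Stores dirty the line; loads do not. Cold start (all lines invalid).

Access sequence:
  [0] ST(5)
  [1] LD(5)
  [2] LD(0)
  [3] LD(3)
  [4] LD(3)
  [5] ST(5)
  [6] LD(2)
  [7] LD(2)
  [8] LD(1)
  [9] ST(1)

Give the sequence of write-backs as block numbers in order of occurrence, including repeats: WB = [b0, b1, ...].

WB = [5, 5]

0: W B5 -> L1 miss  d=D]
1: R B5 -> L1 hit  d=D]
2: R B0 -> L0 miss  d=-]
3: R B3 -> L1 miss wb->B5  d=-]
4: R B3 -> L1 hit  d=-]
5: W B5 -> L1 miss  d=D]
6: R B2 -> L0 miss  d=-]
7: R B2 -> L0 hit  d=-]
8: R B1 -> L1 miss wb->B5  d=-]
9: W B1 -> L1 hit  d=D]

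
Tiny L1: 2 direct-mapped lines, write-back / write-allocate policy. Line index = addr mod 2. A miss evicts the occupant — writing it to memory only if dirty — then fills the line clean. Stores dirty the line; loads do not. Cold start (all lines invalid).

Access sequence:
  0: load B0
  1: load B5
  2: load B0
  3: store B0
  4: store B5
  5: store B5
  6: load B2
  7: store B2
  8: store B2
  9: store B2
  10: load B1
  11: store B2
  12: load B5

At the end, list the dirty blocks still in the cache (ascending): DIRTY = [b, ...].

0: R B0 -> L0 miss  d=-]
1: R B5 -> L1 miss  d=-]
2: R B0 -> L0 hit  d=-]
3: W B0 -> L0 hit  d=D]
4: W B5 -> L1 hit  d=D]
5: W B5 -> L1 hit  d=D]
6: R B2 -> L0 miss wb->B0  d=-]
7: W B2 -> L0 hit  d=D]
8: W B2 -> L0 hit  d=D]
9: W B2 -> L0 hit  d=D]
10: R B1 -> L1 miss wb->B5  d=-]
11: W B2 -> L0 hit  d=D]
12: R B5 -> L1 miss  d=-]

DIRTY = [2]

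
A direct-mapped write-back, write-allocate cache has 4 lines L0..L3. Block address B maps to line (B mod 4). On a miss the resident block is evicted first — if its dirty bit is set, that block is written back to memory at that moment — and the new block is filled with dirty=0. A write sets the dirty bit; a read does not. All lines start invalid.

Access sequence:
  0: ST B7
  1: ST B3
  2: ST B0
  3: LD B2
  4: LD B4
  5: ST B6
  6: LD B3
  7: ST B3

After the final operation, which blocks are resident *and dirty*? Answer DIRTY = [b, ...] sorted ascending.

0: W B7 → L3 miss [D]
1: W B3 → L3 miss wb→B7 [D]
2: W B0 → L0 miss [D]
3: R B2 → L2 miss [-]
4: R B4 → L0 miss wb→B0 [-]
5: W B6 → L2 miss [D]
6: R B3 → L3 hit [D]
7: W B3 → L3 hit [D]

DIRTY = [3, 6]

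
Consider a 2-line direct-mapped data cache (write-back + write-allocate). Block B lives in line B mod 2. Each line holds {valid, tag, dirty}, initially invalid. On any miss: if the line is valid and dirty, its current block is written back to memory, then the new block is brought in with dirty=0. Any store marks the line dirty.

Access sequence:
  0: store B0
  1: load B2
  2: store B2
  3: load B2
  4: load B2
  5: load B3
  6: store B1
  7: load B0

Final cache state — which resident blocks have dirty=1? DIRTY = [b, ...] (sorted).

DIRTY = [1]

  0 | W B0 → L0 miss [D]
  1 | R B2 → L0 miss wb→B0 [-]
  2 | W B2 → L0 hit [D]
  3 | R B2 → L0 hit [D]
  4 | R B2 → L0 hit [D]
  5 | R B3 → L1 miss [-]
  6 | W B1 → L1 miss [D]
  7 | R B0 → L0 miss wb→B2 [-]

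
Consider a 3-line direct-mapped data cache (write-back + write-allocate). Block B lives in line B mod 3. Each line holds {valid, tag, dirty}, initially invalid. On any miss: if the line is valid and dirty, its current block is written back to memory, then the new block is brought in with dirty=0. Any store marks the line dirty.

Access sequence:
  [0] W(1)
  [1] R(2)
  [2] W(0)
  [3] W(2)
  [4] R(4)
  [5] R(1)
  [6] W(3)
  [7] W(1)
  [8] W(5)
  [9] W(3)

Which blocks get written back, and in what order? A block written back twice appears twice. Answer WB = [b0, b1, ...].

0: W B1 -> L1 miss  d=D]
1: R B2 -> L2 miss  d=-]
2: W B0 -> L0 miss  d=D]
3: W B2 -> L2 hit  d=D]
4: R B4 -> L1 miss wb->B1  d=-]
5: R B1 -> L1 miss  d=-]
6: W B3 -> L0 miss wb->B0  d=D]
7: W B1 -> L1 hit  d=D]
8: W B5 -> L2 miss wb->B2  d=D]
9: W B3 -> L0 hit  d=D]

WB = [1, 0, 2]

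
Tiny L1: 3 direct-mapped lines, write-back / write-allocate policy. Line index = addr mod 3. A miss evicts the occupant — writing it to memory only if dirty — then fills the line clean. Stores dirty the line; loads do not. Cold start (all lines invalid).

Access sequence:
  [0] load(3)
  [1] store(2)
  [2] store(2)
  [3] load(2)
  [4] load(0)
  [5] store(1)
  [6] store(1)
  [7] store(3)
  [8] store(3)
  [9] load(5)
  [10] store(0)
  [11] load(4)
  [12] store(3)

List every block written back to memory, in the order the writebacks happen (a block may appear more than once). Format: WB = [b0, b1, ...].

0: R B3 → L0 miss [-]
1: W B2 → L2 miss [D]
2: W B2 → L2 hit [D]
3: R B2 → L2 hit [D]
4: R B0 → L0 miss [-]
5: W B1 → L1 miss [D]
6: W B1 → L1 hit [D]
7: W B3 → L0 miss [D]
8: W B3 → L0 hit [D]
9: R B5 → L2 miss wb→B2 [-]
10: W B0 → L0 miss wb→B3 [D]
11: R B4 → L1 miss wb→B1 [-]
12: W B3 → L0 miss wb→B0 [D]

WB = [2, 3, 1, 0]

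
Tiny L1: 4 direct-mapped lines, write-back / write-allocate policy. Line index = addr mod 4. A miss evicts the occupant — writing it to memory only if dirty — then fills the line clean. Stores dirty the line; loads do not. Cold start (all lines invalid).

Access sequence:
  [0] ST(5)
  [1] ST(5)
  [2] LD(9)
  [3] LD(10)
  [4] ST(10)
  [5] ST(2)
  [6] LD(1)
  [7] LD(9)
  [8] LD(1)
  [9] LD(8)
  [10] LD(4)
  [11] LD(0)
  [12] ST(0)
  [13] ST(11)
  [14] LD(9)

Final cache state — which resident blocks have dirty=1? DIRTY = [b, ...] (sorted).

DIRTY = [0, 2, 11]

0: W B5 -> L1 miss  d=D]
1: W B5 -> L1 hit  d=D]
2: R B9 -> L1 miss wb->B5  d=-]
3: R B10 -> L2 miss  d=-]
4: W B10 -> L2 hit  d=D]
5: W B2 -> L2 miss wb->B10  d=D]
6: R B1 -> L1 miss  d=-]
7: R B9 -> L1 miss  d=-]
8: R B1 -> L1 miss  d=-]
9: R B8 -> L0 miss  d=-]
10: R B4 -> L0 miss  d=-]
11: R B0 -> L0 miss  d=-]
12: W B0 -> L0 hit  d=D]
13: W B11 -> L3 miss  d=D]
14: R B9 -> L1 miss  d=-]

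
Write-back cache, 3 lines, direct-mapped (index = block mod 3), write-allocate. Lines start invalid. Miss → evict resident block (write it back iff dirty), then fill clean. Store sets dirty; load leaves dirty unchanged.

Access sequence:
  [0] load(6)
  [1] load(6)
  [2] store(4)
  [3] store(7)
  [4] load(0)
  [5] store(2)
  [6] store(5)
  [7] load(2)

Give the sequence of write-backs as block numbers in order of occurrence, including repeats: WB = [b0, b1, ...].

WB = [4, 2, 5]

  0 | R B6 → L0 miss [-]
  1 | R B6 → L0 hit [-]
  2 | W B4 → L1 miss [D]
  3 | W B7 → L1 miss wb→B4 [D]
  4 | R B0 → L0 miss [-]
  5 | W B2 → L2 miss [D]
  6 | W B5 → L2 miss wb→B2 [D]
  7 | R B2 → L2 miss wb→B5 [-]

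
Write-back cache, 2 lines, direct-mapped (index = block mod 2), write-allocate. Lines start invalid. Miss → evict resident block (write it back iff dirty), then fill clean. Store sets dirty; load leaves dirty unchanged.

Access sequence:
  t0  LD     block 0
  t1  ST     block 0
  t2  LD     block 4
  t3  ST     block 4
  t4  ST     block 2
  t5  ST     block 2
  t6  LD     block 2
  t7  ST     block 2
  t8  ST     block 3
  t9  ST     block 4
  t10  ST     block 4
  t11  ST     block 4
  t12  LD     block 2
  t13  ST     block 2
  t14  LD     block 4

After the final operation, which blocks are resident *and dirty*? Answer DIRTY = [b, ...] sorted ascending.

0: R B0 -> L0 miss  d=-]
1: W B0 -> L0 hit  d=D]
2: R B4 -> L0 miss wb->B0  d=-]
3: W B4 -> L0 hit  d=D]
4: W B2 -> L0 miss wb->B4  d=D]
5: W B2 -> L0 hit  d=D]
6: R B2 -> L0 hit  d=D]
7: W B2 -> L0 hit  d=D]
8: W B3 -> L1 miss  d=D]
9: W B4 -> L0 miss wb->B2  d=D]
10: W B4 -> L0 hit  d=D]
11: W B4 -> L0 hit  d=D]
12: R B2 -> L0 miss wb->B4  d=-]
13: W B2 -> L0 hit  d=D]
14: R B4 -> L0 miss wb->B2  d=-]

DIRTY = [3]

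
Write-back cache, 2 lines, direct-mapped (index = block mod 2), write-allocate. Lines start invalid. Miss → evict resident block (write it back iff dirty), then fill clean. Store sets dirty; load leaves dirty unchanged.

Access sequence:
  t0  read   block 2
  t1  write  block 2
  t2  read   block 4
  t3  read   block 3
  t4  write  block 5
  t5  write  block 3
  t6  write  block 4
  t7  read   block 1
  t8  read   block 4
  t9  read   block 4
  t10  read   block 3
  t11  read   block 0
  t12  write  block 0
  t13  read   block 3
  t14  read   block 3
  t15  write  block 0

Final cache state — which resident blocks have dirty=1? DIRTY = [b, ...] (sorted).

  0 | R B2 → L0 miss [-]
  1 | W B2 → L0 hit [D]
  2 | R B4 → L0 miss wb→B2 [-]
  3 | R B3 → L1 miss [-]
  4 | W B5 → L1 miss [D]
  5 | W B3 → L1 miss wb→B5 [D]
  6 | W B4 → L0 hit [D]
  7 | R B1 → L1 miss wb→B3 [-]
  8 | R B4 → L0 hit [D]
  9 | R B4 → L0 hit [D]
  10 | R B3 → L1 miss [-]
  11 | R B0 → L0 miss wb→B4 [-]
  12 | W B0 → L0 hit [D]
  13 | R B3 → L1 hit [-]
  14 | R B3 → L1 hit [-]
  15 | W B0 → L0 hit [D]

DIRTY = [0]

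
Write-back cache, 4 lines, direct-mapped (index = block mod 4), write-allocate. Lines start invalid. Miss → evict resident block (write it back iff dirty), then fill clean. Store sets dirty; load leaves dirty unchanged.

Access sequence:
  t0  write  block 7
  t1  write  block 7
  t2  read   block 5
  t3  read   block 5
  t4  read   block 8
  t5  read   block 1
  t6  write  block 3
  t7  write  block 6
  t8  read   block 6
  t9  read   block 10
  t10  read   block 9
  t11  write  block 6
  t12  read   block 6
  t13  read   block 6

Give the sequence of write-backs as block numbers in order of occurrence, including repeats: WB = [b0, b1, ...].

0: W B7 -> L3 miss  d=D]
1: W B7 -> L3 hit  d=D]
2: R B5 -> L1 miss  d=-]
3: R B5 -> L1 hit  d=-]
4: R B8 -> L0 miss  d=-]
5: R B1 -> L1 miss  d=-]
6: W B3 -> L3 miss wb->B7  d=D]
7: W B6 -> L2 miss  d=D]
8: R B6 -> L2 hit  d=D]
9: R B10 -> L2 miss wb->B6  d=-]
10: R B9 -> L1 miss  d=-]
11: W B6 -> L2 miss  d=D]
12: R B6 -> L2 hit  d=D]
13: R B6 -> L2 hit  d=D]

WB = [7, 6]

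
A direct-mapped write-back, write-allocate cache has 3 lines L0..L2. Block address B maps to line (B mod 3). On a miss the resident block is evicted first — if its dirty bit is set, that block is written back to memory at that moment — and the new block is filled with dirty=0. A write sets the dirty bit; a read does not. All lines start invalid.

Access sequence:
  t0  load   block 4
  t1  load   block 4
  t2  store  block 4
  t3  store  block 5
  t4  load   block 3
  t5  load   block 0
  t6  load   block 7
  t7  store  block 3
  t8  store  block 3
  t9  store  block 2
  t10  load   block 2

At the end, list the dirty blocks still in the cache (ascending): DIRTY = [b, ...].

DIRTY = [2, 3]

  0 | R B4 → L1 miss [-]
  1 | R B4 → L1 hit [-]
  2 | W B4 → L1 hit [D]
  3 | W B5 → L2 miss [D]
  4 | R B3 → L0 miss [-]
  5 | R B0 → L0 miss [-]
  6 | R B7 → L1 miss wb→B4 [-]
  7 | W B3 → L0 miss [D]
  8 | W B3 → L0 hit [D]
  9 | W B2 → L2 miss wb→B5 [D]
  10 | R B2 → L2 hit [D]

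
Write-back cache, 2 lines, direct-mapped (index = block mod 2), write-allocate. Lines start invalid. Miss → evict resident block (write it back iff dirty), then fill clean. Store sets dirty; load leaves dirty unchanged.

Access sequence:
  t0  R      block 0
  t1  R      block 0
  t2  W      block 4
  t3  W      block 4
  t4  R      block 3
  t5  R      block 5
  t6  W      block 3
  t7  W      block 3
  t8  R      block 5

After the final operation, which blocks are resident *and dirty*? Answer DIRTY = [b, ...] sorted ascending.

0: R B0 -> L0 miss  d=-]
1: R B0 -> L0 hit  d=-]
2: W B4 -> L0 miss  d=D]
3: W B4 -> L0 hit  d=D]
4: R B3 -> L1 miss  d=-]
5: R B5 -> L1 miss  d=-]
6: W B3 -> L1 miss  d=D]
7: W B3 -> L1 hit  d=D]
8: R B5 -> L1 miss wb->B3  d=-]

DIRTY = [4]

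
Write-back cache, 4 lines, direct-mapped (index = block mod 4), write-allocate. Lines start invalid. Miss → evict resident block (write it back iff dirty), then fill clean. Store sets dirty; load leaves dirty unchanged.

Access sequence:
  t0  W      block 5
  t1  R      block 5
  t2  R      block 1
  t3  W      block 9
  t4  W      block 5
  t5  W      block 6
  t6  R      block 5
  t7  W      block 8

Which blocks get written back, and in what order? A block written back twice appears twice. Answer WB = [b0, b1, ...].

  0 | W B5 → L1 miss [D]
  1 | R B5 → L1 hit [D]
  2 | R B1 → L1 miss wb→B5 [-]
  3 | W B9 → L1 miss [D]
  4 | W B5 → L1 miss wb→B9 [D]
  5 | W B6 → L2 miss [D]
  6 | R B5 → L1 hit [D]
  7 | W B8 → L0 miss [D]

WB = [5, 9]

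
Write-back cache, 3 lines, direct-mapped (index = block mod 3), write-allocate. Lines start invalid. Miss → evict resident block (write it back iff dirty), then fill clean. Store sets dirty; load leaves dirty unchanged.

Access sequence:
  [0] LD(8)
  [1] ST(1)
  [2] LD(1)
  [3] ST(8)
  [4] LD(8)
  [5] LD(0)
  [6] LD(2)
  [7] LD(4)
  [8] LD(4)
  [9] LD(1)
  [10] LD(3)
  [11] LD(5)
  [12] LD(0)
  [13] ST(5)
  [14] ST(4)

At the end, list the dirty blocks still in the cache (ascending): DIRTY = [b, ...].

0: R B8 -> L2 miss  d=-]
1: W B1 -> L1 miss  d=D]
2: R B1 -> L1 hit  d=D]
3: W B8 -> L2 hit  d=D]
4: R B8 -> L2 hit  d=D]
5: R B0 -> L0 miss  d=-]
6: R B2 -> L2 miss wb->B8  d=-]
7: R B4 -> L1 miss wb->B1  d=-]
8: R B4 -> L1 hit  d=-]
9: R B1 -> L1 miss  d=-]
10: R B3 -> L0 miss  d=-]
11: R B5 -> L2 miss  d=-]
12: R B0 -> L0 miss  d=-]
13: W B5 -> L2 hit  d=D]
14: W B4 -> L1 miss  d=D]

DIRTY = [4, 5]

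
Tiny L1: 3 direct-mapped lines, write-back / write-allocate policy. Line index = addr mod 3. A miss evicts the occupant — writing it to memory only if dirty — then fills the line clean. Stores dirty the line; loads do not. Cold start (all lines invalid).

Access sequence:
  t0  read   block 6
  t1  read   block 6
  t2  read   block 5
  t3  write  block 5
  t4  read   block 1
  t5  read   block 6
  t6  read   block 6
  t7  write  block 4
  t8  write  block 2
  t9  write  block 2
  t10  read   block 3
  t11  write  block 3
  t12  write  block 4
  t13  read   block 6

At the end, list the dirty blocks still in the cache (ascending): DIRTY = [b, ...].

0: R B6 -> L0 miss  d=-]
1: R B6 -> L0 hit  d=-]
2: R B5 -> L2 miss  d=-]
3: W B5 -> L2 hit  d=D]
4: R B1 -> L1 miss  d=-]
5: R B6 -> L0 hit  d=-]
6: R B6 -> L0 hit  d=-]
7: W B4 -> L1 miss  d=D]
8: W B2 -> L2 miss wb->B5  d=D]
9: W B2 -> L2 hit  d=D]
10: R B3 -> L0 miss  d=-]
11: W B3 -> L0 hit  d=D]
12: W B4 -> L1 hit  d=D]
13: R B6 -> L0 miss wb->B3  d=-]

DIRTY = [2, 4]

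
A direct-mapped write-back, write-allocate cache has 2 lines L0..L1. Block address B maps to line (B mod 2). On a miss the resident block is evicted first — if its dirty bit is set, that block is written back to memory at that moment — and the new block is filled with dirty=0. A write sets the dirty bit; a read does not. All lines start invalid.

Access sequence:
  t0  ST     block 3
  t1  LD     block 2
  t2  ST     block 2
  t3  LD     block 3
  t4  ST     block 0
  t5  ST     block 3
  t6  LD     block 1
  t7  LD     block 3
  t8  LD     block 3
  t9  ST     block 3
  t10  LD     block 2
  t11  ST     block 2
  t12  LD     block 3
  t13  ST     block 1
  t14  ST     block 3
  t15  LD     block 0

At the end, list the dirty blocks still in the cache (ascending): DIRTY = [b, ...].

0: W B3 → L1 miss [D]
1: R B2 → L0 miss [-]
2: W B2 → L0 hit [D]
3: R B3 → L1 hit [D]
4: W B0 → L0 miss wb→B2 [D]
5: W B3 → L1 hit [D]
6: R B1 → L1 miss wb→B3 [-]
7: R B3 → L1 miss [-]
8: R B3 → L1 hit [-]
9: W B3 → L1 hit [D]
10: R B2 → L0 miss wb→B0 [-]
11: W B2 → L0 hit [D]
12: R B3 → L1 hit [D]
13: W B1 → L1 miss wb→B3 [D]
14: W B3 → L1 miss wb→B1 [D]
15: R B0 → L0 miss wb→B2 [-]

DIRTY = [3]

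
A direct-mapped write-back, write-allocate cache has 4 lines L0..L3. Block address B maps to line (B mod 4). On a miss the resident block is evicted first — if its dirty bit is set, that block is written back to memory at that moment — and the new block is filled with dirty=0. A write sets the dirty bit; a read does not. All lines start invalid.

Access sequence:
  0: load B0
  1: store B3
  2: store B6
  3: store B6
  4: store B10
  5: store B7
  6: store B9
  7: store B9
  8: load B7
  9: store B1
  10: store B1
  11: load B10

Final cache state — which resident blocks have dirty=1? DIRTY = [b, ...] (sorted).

DIRTY = [1, 7, 10]

0: R B0 → L0 miss [-]
1: W B3 → L3 miss [D]
2: W B6 → L2 miss [D]
3: W B6 → L2 hit [D]
4: W B10 → L2 miss wb→B6 [D]
5: W B7 → L3 miss wb→B3 [D]
6: W B9 → L1 miss [D]
7: W B9 → L1 hit [D]
8: R B7 → L3 hit [D]
9: W B1 → L1 miss wb→B9 [D]
10: W B1 → L1 hit [D]
11: R B10 → L2 hit [D]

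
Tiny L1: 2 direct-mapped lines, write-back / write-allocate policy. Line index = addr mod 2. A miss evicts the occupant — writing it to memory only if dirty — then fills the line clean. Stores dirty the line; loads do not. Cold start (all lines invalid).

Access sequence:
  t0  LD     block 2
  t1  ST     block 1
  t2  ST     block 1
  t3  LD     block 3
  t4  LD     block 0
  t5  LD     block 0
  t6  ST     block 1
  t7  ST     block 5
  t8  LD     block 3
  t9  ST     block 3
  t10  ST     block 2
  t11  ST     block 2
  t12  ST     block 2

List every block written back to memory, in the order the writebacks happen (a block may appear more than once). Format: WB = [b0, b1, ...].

WB = [1, 1, 5]

  0 | R B2 → L0 miss [-]
  1 | W B1 → L1 miss [D]
  2 | W B1 → L1 hit [D]
  3 | R B3 → L1 miss wb→B1 [-]
  4 | R B0 → L0 miss [-]
  5 | R B0 → L0 hit [-]
  6 | W B1 → L1 miss [D]
  7 | W B5 → L1 miss wb→B1 [D]
  8 | R B3 → L1 miss wb→B5 [-]
  9 | W B3 → L1 hit [D]
  10 | W B2 → L0 miss [D]
  11 | W B2 → L0 hit [D]
  12 | W B2 → L0 hit [D]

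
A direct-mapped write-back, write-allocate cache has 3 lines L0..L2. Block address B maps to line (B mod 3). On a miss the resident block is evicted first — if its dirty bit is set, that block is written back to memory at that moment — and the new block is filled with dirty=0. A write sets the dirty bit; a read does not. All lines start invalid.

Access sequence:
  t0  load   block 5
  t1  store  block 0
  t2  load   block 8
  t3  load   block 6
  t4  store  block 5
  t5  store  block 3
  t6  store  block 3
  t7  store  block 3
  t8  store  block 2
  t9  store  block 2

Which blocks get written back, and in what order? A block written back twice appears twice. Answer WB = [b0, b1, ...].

  0 | R B5 → L2 miss [-]
  1 | W B0 → L0 miss [D]
  2 | R B8 → L2 miss [-]
  3 | R B6 → L0 miss wb→B0 [-]
  4 | W B5 → L2 miss [D]
  5 | W B3 → L0 miss [D]
  6 | W B3 → L0 hit [D]
  7 | W B3 → L0 hit [D]
  8 | W B2 → L2 miss wb→B5 [D]
  9 | W B2 → L2 hit [D]

WB = [0, 5]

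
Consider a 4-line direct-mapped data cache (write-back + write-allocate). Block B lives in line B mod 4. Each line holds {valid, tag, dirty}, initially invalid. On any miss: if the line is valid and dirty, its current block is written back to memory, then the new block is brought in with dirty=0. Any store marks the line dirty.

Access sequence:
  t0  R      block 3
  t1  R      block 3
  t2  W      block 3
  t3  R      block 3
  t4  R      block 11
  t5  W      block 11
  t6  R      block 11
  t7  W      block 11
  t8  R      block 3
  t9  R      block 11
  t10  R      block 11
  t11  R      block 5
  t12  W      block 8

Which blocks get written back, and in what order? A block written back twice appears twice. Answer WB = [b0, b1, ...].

0: R B3 -> L3 miss  d=-]
1: R B3 -> L3 hit  d=-]
2: W B3 -> L3 hit  d=D]
3: R B3 -> L3 hit  d=D]
4: R B11 -> L3 miss wb->B3  d=-]
5: W B11 -> L3 hit  d=D]
6: R B11 -> L3 hit  d=D]
7: W B11 -> L3 hit  d=D]
8: R B3 -> L3 miss wb->B11  d=-]
9: R B11 -> L3 miss  d=-]
10: R B11 -> L3 hit  d=-]
11: R B5 -> L1 miss  d=-]
12: W B8 -> L0 miss  d=D]

WB = [3, 11]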